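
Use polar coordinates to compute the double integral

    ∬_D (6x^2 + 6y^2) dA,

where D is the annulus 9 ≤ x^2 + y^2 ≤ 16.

The region D is 3 ≤ r ≤ 4, 0 ≤ θ ≤ 2π in polar coordinates, where x = r cos(θ), y = r sin(θ), and dA = r dr dθ.

Under the substitution, the integrand becomes 6r^2, so

    ∬_D (6x^2 + 6y^2) dA = ∫_{0}^{2π} ∫_{3}^{4} (6r^2) · r dr dθ.

Inner integral (in r): ∫_{3}^{4} (6r^2) · r dr = 525/2.

Outer integral (in θ): ∫_{0}^{2π} (525/2) dθ = 525π.

Therefore ∬_D (6x^2 + 6y^2) dA = 525π.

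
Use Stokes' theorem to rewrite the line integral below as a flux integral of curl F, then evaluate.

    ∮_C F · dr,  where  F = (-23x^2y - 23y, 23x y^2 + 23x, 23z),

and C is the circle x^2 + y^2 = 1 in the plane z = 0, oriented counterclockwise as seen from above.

Let S be the flat disk x^2 + y^2 ≤ 1 in the plane z = 0, with upward unit normal n̂ = ẑ. By Stokes' theorem,

    ∮_C F · dr = ∬_S (∇ × F) · n̂ dS = ∬_D (curl F)_z dA,

where D is the disk x^2 + y^2 ≤ 1.

Compute the curl of F = (-23x^2y - 23y, 23x y^2 + 23x, 23z):
    (∇ × F)_x = ∂F_z/∂y - ∂F_y/∂z = 0,
    (∇ × F)_y = ∂F_x/∂z - ∂F_z/∂x = 0,
    (∇ × F)_z = ∂F_y/∂x - ∂F_x/∂y = 23x^2 + 23y^2 + 46.

On z = 0, (curl F)_z = 23x^2 + 23y^2 + 46.

Convert to polar (x = r cos θ, y = r sin θ, dA = r dr dθ); the integrand becomes 23r^2 + 46, so

    ∬_D (curl F)_z dA = ∫_0^{2π} ∫_0^{1} (23r^2 + 46) · r dr dθ.

Inner (r from 0 to 1): 115/4.
Outer (θ from 0 to 2π): 115π/2.

Therefore ∮_C F · dr = 115π/2.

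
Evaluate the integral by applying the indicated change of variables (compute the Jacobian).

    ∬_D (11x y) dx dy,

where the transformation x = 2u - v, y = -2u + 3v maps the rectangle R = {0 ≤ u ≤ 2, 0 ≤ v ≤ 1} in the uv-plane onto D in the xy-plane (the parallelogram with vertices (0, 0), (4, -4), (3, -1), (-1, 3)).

Compute the Jacobian determinant of (x, y) with respect to (u, v):

    ∂(x,y)/∂(u,v) = | 2  -1 | = (2)(3) - (-1)(-2) = 4.
                   | -2  3 |

Its absolute value is |J| = 4 (the area scaling factor).

Substituting x = 2u - v, y = -2u + 3v into the integrand,

    11x y → -44u^2 + 88u v - 33v^2,

so the integral becomes

    ∬_R (-44u^2 + 88u v - 33v^2) · |J| du dv = ∫_0^2 ∫_0^1 (-176u^2 + 352u v - 132v^2) dv du.

Inner (v): -176u^2 + 176u - 44.
Outer (u): -616/3.

Therefore ∬_D (11x y) dx dy = -616/3.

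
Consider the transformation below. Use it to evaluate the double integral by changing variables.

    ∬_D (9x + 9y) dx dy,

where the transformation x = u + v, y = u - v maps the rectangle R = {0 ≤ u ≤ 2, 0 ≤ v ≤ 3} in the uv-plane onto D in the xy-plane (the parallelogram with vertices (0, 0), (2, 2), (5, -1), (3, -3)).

Compute the Jacobian determinant of (x, y) with respect to (u, v):

    ∂(x,y)/∂(u,v) = | 1  1 | = (1)(-1) - (1)(1) = -2.
                   | 1  -1 |

Its absolute value is |J| = 2 (the area scaling factor).

Substituting x = u + v, y = u - v into the integrand,

    9x + 9y → 18u,

so the integral becomes

    ∬_R (18u) · |J| du dv = ∫_0^2 ∫_0^3 (36u) dv du.

Inner (v): 108u.
Outer (u): 216.

Therefore ∬_D (9x + 9y) dx dy = 216.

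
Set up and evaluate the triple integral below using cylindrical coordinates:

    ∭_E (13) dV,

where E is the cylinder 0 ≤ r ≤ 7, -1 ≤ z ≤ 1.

In cylindrical coordinates, x = r cos(θ), y = r sin(θ), z = z, and dV = r dr dθ dz.

The integrand becomes 13, so

    ∭_E (13) dV = ∫_{0}^{2π} ∫_{0}^{7} ∫_{-1}^{1} (13) · r dz dr dθ.

Inner (z): 26r.
Middle (r from 0 to 7): 637.
Outer (θ): 1274π.

Therefore the triple integral equals 1274π.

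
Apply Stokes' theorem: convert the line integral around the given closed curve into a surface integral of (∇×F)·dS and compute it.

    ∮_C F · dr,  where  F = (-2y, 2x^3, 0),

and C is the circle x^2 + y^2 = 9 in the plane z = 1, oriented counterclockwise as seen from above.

Let S be the flat disk x^2 + y^2 ≤ 9 in the plane z = 1, with upward unit normal n̂ = ẑ. By Stokes' theorem,

    ∮_C F · dr = ∬_S (∇ × F) · n̂ dS = ∬_D (curl F)_z dA,

where D is the disk x^2 + y^2 ≤ 9.

Compute the curl of F = (-2y, 2x^3, 0):
    (∇ × F)_x = ∂F_z/∂y - ∂F_y/∂z = 0,
    (∇ × F)_y = ∂F_x/∂z - ∂F_z/∂x = 0,
    (∇ × F)_z = ∂F_y/∂x - ∂F_x/∂y = 6x^2 + 2.

On z = 1, (curl F)_z = 6x^2 + 2.

Convert to polar (x = r cos θ, y = r sin θ, dA = r dr dθ); the integrand becomes 6r^2cos(θ)^2 + 2, so

    ∬_D (curl F)_z dA = ∫_0^{2π} ∫_0^{3} (6r^2cos(θ)^2 + 2) · r dr dθ.

Inner (r from 0 to 3): 243cos(θ)^2/2 + 9.
Outer (θ from 0 to 2π): 279π/2.

Therefore ∮_C F · dr = 279π/2.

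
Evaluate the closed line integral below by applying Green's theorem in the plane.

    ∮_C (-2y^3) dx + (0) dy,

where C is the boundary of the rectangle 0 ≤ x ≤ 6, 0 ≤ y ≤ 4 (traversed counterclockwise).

Green's theorem converts the closed line integral into a double integral over the enclosed region D:

    ∮_C P dx + Q dy = ∬_D (∂Q/∂x - ∂P/∂y) dA.

Here P = -2y^3, Q = 0, so

    ∂Q/∂x = 0,    ∂P/∂y = -6y^2,
    ∂Q/∂x - ∂P/∂y = 6y^2.

D is the region 0 ≤ x ≤ 6, 0 ≤ y ≤ 4. Evaluating the double integral:

    ∬_D (6y^2) dA = ∫_0^{6} ∫_0^{4} (6y^2) dy dx.

Inner (y from 0 to 4): 128.
Outer (x from 0 to 6): 768.

Therefore ∮_C P dx + Q dy = 768.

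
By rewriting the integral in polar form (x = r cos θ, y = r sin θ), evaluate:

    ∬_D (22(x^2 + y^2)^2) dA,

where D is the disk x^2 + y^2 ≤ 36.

The region D is 0 ≤ r ≤ 6, 0 ≤ θ ≤ 2π in polar coordinates, where x = r cos(θ), y = r sin(θ), and dA = r dr dθ.

Under the substitution, the integrand becomes 22r^4, so

    ∬_D (22(x^2 + y^2)^2) dA = ∫_{0}^{2π} ∫_{0}^{6} (22r^4) · r dr dθ.

Inner integral (in r): ∫_{0}^{6} (22r^4) · r dr = 171072.

Outer integral (in θ): ∫_{0}^{2π} (171072) dθ = 342144π.

Therefore ∬_D (22(x^2 + y^2)^2) dA = 342144π.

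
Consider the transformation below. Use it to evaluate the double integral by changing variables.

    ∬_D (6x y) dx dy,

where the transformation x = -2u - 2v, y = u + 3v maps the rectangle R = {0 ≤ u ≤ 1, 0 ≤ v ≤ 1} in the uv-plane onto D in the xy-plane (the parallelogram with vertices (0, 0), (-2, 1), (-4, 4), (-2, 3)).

Compute the Jacobian determinant of (x, y) with respect to (u, v):

    ∂(x,y)/∂(u,v) = | -2  -2 | = (-2)(3) - (-2)(1) = -4.
                   | 1  3 |

Its absolute value is |J| = 4 (the area scaling factor).

Substituting x = -2u - 2v, y = u + 3v into the integrand,

    6x y → -12u^2 - 48u v - 36v^2,

so the integral becomes

    ∬_R (-12u^2 - 48u v - 36v^2) · |J| du dv = ∫_0^1 ∫_0^1 (-48u^2 - 192u v - 144v^2) dv du.

Inner (v): -48u^2 - 96u - 48.
Outer (u): -112.

Therefore ∬_D (6x y) dx dy = -112.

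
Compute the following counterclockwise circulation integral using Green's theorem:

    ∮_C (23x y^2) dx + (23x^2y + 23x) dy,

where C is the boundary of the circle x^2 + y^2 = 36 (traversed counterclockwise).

Green's theorem converts the closed line integral into a double integral over the enclosed region D:

    ∮_C P dx + Q dy = ∬_D (∂Q/∂x - ∂P/∂y) dA.

Here P = 23x y^2, Q = 23x^2y + 23x, so

    ∂Q/∂x = 46x y + 23,    ∂P/∂y = 46x y,
    ∂Q/∂x - ∂P/∂y = 23.

D is the region x^2 + y^2 ≤ 36. Evaluating the double integral:

In polar coordinates (x = r cos θ, y = r sin θ, dA = r dr dθ) the integrand becomes 23, so

    ∬_D (23) dA = ∫_0^{2π} ∫_0^{6} (23) · r dr dθ.

Inner (r from 0 to 6): 414.
Outer (θ from 0 to 2π): 828π.

Therefore ∮_C P dx + Q dy = 828π.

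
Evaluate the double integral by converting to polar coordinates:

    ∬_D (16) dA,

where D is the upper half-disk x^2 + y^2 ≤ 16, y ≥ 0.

The region D is 0 ≤ r ≤ 4, 0 ≤ θ ≤ π in polar coordinates, where x = r cos(θ), y = r sin(θ), and dA = r dr dθ.

Under the substitution, the integrand becomes 16, so

    ∬_D (16) dA = ∫_{0}^{π} ∫_{0}^{4} (16) · r dr dθ.

Inner integral (in r): ∫_{0}^{4} (16) · r dr = 128.

Outer integral (in θ): ∫_{0}^{π} (128) dθ = 128π.

Therefore ∬_D (16) dA = 128π.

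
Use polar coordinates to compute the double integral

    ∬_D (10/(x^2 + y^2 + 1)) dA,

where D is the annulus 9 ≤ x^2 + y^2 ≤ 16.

The region D is 3 ≤ r ≤ 4, 0 ≤ θ ≤ 2π in polar coordinates, where x = r cos(θ), y = r sin(θ), and dA = r dr dθ.

Under the substitution, the integrand becomes 10/(r^2 + 1), so

    ∬_D (10/(x^2 + y^2 + 1)) dA = ∫_{0}^{2π} ∫_{3}^{4} (10/(r^2 + 1)) · r dr dθ.

Inner integral (in r): ∫_{3}^{4} (10/(r^2 + 1)) · r dr = log(1419857/100000).

Outer integral (in θ): ∫_{0}^{2π} (log(1419857/100000)) dθ = log((1419857/100000)^(2π)).

Therefore ∬_D (10/(x^2 + y^2 + 1)) dA = log((1419857/100000)^(2π)).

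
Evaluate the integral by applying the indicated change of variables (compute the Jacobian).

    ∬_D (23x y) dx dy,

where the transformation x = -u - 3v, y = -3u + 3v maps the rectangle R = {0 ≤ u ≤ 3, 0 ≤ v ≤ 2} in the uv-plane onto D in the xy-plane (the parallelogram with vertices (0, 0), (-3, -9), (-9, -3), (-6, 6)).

Compute the Jacobian determinant of (x, y) with respect to (u, v):

    ∂(x,y)/∂(u,v) = | -1  -3 | = (-1)(3) - (-3)(-3) = -12.
                   | -3  3 |

Its absolute value is |J| = 12 (the area scaling factor).

Substituting x = -u - 3v, y = -3u + 3v into the integrand,

    23x y → 69u^2 + 138u v - 207v^2,

so the integral becomes

    ∬_R (69u^2 + 138u v - 207v^2) · |J| du dv = ∫_0^3 ∫_0^2 (828u^2 + 1656u v - 2484v^2) dv du.

Inner (v): 1656u^2 + 3312u - 6624.
Outer (u): 9936.

Therefore ∬_D (23x y) dx dy = 9936.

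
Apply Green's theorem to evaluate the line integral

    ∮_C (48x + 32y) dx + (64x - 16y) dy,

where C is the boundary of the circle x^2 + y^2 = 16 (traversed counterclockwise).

Green's theorem converts the closed line integral into a double integral over the enclosed region D:

    ∮_C P dx + Q dy = ∬_D (∂Q/∂x - ∂P/∂y) dA.

Here P = 48x + 32y, Q = 64x - 16y, so

    ∂Q/∂x = 64,    ∂P/∂y = 32,
    ∂Q/∂x - ∂P/∂y = 32.

D is the region x^2 + y^2 ≤ 16. Evaluating the double integral:

In polar coordinates (x = r cos θ, y = r sin θ, dA = r dr dθ) the integrand becomes 32, so

    ∬_D (32) dA = ∫_0^{2π} ∫_0^{4} (32) · r dr dθ.

Inner (r from 0 to 4): 256.
Outer (θ from 0 to 2π): 512π.

Therefore ∮_C P dx + Q dy = 512π.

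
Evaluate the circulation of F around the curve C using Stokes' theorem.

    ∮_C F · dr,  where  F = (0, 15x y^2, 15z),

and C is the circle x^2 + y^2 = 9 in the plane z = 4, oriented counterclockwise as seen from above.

Let S be the flat disk x^2 + y^2 ≤ 9 in the plane z = 4, with upward unit normal n̂ = ẑ. By Stokes' theorem,

    ∮_C F · dr = ∬_S (∇ × F) · n̂ dS = ∬_D (curl F)_z dA,

where D is the disk x^2 + y^2 ≤ 9.

Compute the curl of F = (0, 15x y^2, 15z):
    (∇ × F)_x = ∂F_z/∂y - ∂F_y/∂z = 0,
    (∇ × F)_y = ∂F_x/∂z - ∂F_z/∂x = 0,
    (∇ × F)_z = ∂F_y/∂x - ∂F_x/∂y = 15y^2.

On z = 4, (curl F)_z = 15y^2.

Convert to polar (x = r cos θ, y = r sin θ, dA = r dr dθ); the integrand becomes 15r^2sin(θ)^2, so

    ∬_D (curl F)_z dA = ∫_0^{2π} ∫_0^{3} (15r^2sin(θ)^2) · r dr dθ.

Inner (r from 0 to 3): 1215sin(θ)^2/4.
Outer (θ from 0 to 2π): 1215π/4.

Therefore ∮_C F · dr = 1215π/4.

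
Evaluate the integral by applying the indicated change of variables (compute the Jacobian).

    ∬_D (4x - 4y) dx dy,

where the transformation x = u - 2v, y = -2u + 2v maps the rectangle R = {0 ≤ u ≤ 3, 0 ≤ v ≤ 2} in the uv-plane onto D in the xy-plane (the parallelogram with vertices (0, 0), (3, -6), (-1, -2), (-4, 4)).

Compute the Jacobian determinant of (x, y) with respect to (u, v):

    ∂(x,y)/∂(u,v) = | 1  -2 | = (1)(2) - (-2)(-2) = -2.
                   | -2  2 |

Its absolute value is |J| = 2 (the area scaling factor).

Substituting x = u - 2v, y = -2u + 2v into the integrand,

    4x - 4y → 12u - 16v,

so the integral becomes

    ∬_R (12u - 16v) · |J| du dv = ∫_0^3 ∫_0^2 (24u - 32v) dv du.

Inner (v): 48u - 64.
Outer (u): 24.

Therefore ∬_D (4x - 4y) dx dy = 24.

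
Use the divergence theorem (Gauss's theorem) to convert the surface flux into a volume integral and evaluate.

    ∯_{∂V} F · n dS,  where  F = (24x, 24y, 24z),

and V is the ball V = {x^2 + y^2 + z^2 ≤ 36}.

By the divergence theorem,

    ∯_{∂V} F · n dS = ∭_V (∇ · F) dV.

Compute the divergence:
    ∇ · F = ∂F_x/∂x + ∂F_y/∂y + ∂F_z/∂z = 24 + 24 + 24 = 72.

In spherical coordinates, x = ρ sin(φ) cos(θ), y = ρ sin(φ) sin(θ), z = ρ cos(φ), dV = ρ^2 sin(φ) dρ dφ dθ, with 0 ≤ ρ ≤ 6, 0 ≤ φ ≤ π, 0 ≤ θ ≤ 2π.

The integrand, after substitution and multiplying by the volume element, becomes (72) · ρ^2 sin(φ), so

    ∭_V (∇·F) dV = ∫_0^{2π} ∫_0^{π} ∫_0^{6} (72) · ρ^2 sin(φ) dρ dφ dθ.

Inner (ρ from 0 to 6): 5184sin(φ).
Middle (φ from 0 to π): 10368.
Outer (θ from 0 to 2π): 20736π.

Therefore ∯_{∂V} F · n dS = 20736π.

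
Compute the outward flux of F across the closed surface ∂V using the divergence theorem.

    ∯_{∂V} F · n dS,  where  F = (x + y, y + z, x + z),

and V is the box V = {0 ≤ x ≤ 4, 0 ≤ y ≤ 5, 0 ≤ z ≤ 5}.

By the divergence theorem,

    ∯_{∂V} F · n dS = ∭_V (∇ · F) dV.

Compute the divergence:
    ∇ · F = ∂F_x/∂x + ∂F_y/∂y + ∂F_z/∂z = 1 + 1 + 1 = 3.

V is a rectangular box, so dV = dx dy dz with 0 ≤ x ≤ 4, 0 ≤ y ≤ 5, 0 ≤ z ≤ 5.

Integrate (3) over V as an iterated integral:

    ∭_V (∇·F) dV = ∫_0^{4} ∫_0^{5} ∫_0^{5} (3) dz dy dx.

Inner (z from 0 to 5): 15.
Middle (y from 0 to 5): 75.
Outer (x from 0 to 4): 300.

Therefore ∯_{∂V} F · n dS = 300.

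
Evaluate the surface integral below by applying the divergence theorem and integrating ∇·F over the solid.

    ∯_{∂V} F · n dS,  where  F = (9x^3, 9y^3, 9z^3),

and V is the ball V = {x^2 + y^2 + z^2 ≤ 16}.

By the divergence theorem,

    ∯_{∂V} F · n dS = ∭_V (∇ · F) dV.

Compute the divergence:
    ∇ · F = ∂F_x/∂x + ∂F_y/∂y + ∂F_z/∂z = 27x^2 + 27y^2 + 27z^2.

In spherical coordinates, x = ρ sin(φ) cos(θ), y = ρ sin(φ) sin(θ), z = ρ cos(φ), dV = ρ^2 sin(φ) dρ dφ dθ, with 0 ≤ ρ ≤ 4, 0 ≤ φ ≤ π, 0 ≤ θ ≤ 2π.

The integrand, after substitution and multiplying by the volume element, becomes (27ρ^2) · ρ^2 sin(φ), so

    ∭_V (∇·F) dV = ∫_0^{2π} ∫_0^{π} ∫_0^{4} (27ρ^2) · ρ^2 sin(φ) dρ dφ dθ.

Inner (ρ from 0 to 4): 27648sin(φ)/5.
Middle (φ from 0 to π): 55296/5.
Outer (θ from 0 to 2π): 110592π/5.

Therefore ∯_{∂V} F · n dS = 110592π/5.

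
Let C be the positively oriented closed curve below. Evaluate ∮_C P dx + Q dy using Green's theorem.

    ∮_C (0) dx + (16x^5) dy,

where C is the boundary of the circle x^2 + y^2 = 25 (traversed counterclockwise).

Green's theorem converts the closed line integral into a double integral over the enclosed region D:

    ∮_C P dx + Q dy = ∬_D (∂Q/∂x - ∂P/∂y) dA.

Here P = 0, Q = 16x^5, so

    ∂Q/∂x = 80x^4,    ∂P/∂y = 0,
    ∂Q/∂x - ∂P/∂y = 80x^4.

D is the region x^2 + y^2 ≤ 25. Evaluating the double integral:

In polar coordinates (x = r cos θ, y = r sin θ, dA = r dr dθ) the integrand becomes 80r^4cos(θ)^4, so

    ∬_D (80x^4) dA = ∫_0^{2π} ∫_0^{5} (80r^4cos(θ)^4) · r dr dθ.

Inner (r from 0 to 5): 625000cos(θ)^4/3.
Outer (θ from 0 to 2π): 156250π.

Therefore ∮_C P dx + Q dy = 156250π.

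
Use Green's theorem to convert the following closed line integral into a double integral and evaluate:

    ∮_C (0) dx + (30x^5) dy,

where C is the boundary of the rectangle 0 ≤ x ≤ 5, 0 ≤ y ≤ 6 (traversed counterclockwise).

Green's theorem converts the closed line integral into a double integral over the enclosed region D:

    ∮_C P dx + Q dy = ∬_D (∂Q/∂x - ∂P/∂y) dA.

Here P = 0, Q = 30x^5, so

    ∂Q/∂x = 150x^4,    ∂P/∂y = 0,
    ∂Q/∂x - ∂P/∂y = 150x^4.

D is the region 0 ≤ x ≤ 5, 0 ≤ y ≤ 6. Evaluating the double integral:

    ∬_D (150x^4) dA = ∫_0^{5} ∫_0^{6} (150x^4) dy dx.

Inner (y from 0 to 6): 900x^4.
Outer (x from 0 to 5): 562500.

Therefore ∮_C P dx + Q dy = 562500.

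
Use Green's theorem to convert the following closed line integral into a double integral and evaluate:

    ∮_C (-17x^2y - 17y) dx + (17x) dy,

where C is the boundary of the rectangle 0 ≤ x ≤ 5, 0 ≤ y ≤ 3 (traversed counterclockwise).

Green's theorem converts the closed line integral into a double integral over the enclosed region D:

    ∮_C P dx + Q dy = ∬_D (∂Q/∂x - ∂P/∂y) dA.

Here P = -17x^2y - 17y, Q = 17x, so

    ∂Q/∂x = 17,    ∂P/∂y = -17x^2 - 17,
    ∂Q/∂x - ∂P/∂y = 17x^2 + 34.

D is the region 0 ≤ x ≤ 5, 0 ≤ y ≤ 3. Evaluating the double integral:

    ∬_D (17x^2 + 34) dA = ∫_0^{5} ∫_0^{3} (17x^2 + 34) dy dx.

Inner (y from 0 to 3): 51x^2 + 102.
Outer (x from 0 to 5): 2635.

Therefore ∮_C P dx + Q dy = 2635.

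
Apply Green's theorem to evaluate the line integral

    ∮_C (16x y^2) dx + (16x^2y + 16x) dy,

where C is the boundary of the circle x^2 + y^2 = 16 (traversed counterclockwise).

Green's theorem converts the closed line integral into a double integral over the enclosed region D:

    ∮_C P dx + Q dy = ∬_D (∂Q/∂x - ∂P/∂y) dA.

Here P = 16x y^2, Q = 16x^2y + 16x, so

    ∂Q/∂x = 32x y + 16,    ∂P/∂y = 32x y,
    ∂Q/∂x - ∂P/∂y = 16.

D is the region x^2 + y^2 ≤ 16. Evaluating the double integral:

In polar coordinates (x = r cos θ, y = r sin θ, dA = r dr dθ) the integrand becomes 16, so

    ∬_D (16) dA = ∫_0^{2π} ∫_0^{4} (16) · r dr dθ.

Inner (r from 0 to 4): 128.
Outer (θ from 0 to 2π): 256π.

Therefore ∮_C P dx + Q dy = 256π.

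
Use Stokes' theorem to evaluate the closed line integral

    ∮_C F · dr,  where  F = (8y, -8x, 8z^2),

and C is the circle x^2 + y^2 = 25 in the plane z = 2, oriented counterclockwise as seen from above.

Let S be the flat disk x^2 + y^2 ≤ 25 in the plane z = 2, with upward unit normal n̂ = ẑ. By Stokes' theorem,

    ∮_C F · dr = ∬_S (∇ × F) · n̂ dS = ∬_D (curl F)_z dA,

where D is the disk x^2 + y^2 ≤ 25.

Compute the curl of F = (8y, -8x, 8z^2):
    (∇ × F)_x = ∂F_z/∂y - ∂F_y/∂z = 0,
    (∇ × F)_y = ∂F_x/∂z - ∂F_z/∂x = 0,
    (∇ × F)_z = ∂F_y/∂x - ∂F_x/∂y = -16.

On z = 2, (curl F)_z = -16.

Convert to polar (x = r cos θ, y = r sin θ, dA = r dr dθ); the integrand becomes -16, so

    ∬_D (curl F)_z dA = ∫_0^{2π} ∫_0^{5} (-16) · r dr dθ.

Inner (r from 0 to 5): -200.
Outer (θ from 0 to 2π): -400π.

Therefore ∮_C F · dr = -400π.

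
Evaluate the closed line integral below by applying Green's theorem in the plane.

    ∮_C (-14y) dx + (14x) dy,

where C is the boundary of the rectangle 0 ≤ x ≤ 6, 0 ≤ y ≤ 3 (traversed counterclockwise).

Green's theorem converts the closed line integral into a double integral over the enclosed region D:

    ∮_C P dx + Q dy = ∬_D (∂Q/∂x - ∂P/∂y) dA.

Here P = -14y, Q = 14x, so

    ∂Q/∂x = 14,    ∂P/∂y = -14,
    ∂Q/∂x - ∂P/∂y = 28.

D is the region 0 ≤ x ≤ 6, 0 ≤ y ≤ 3. Evaluating the double integral:

    ∬_D (28) dA = ∫_0^{6} ∫_0^{3} (28) dy dx.

Inner (y from 0 to 3): 84.
Outer (x from 0 to 6): 504.

Therefore ∮_C P dx + Q dy = 504.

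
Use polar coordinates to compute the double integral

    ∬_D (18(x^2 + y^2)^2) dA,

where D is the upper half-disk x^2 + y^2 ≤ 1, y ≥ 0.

The region D is 0 ≤ r ≤ 1, 0 ≤ θ ≤ π in polar coordinates, where x = r cos(θ), y = r sin(θ), and dA = r dr dθ.

Under the substitution, the integrand becomes 18r^4, so

    ∬_D (18(x^2 + y^2)^2) dA = ∫_{0}^{π} ∫_{0}^{1} (18r^4) · r dr dθ.

Inner integral (in r): ∫_{0}^{1} (18r^4) · r dr = 3.

Outer integral (in θ): ∫_{0}^{π} (3) dθ = 3π.

Therefore ∬_D (18(x^2 + y^2)^2) dA = 3π.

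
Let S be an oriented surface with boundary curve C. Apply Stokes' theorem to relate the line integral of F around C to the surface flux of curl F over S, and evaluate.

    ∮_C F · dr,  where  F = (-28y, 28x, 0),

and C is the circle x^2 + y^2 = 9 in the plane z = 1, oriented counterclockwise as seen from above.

Let S be the flat disk x^2 + y^2 ≤ 9 in the plane z = 1, with upward unit normal n̂ = ẑ. By Stokes' theorem,

    ∮_C F · dr = ∬_S (∇ × F) · n̂ dS = ∬_D (curl F)_z dA,

where D is the disk x^2 + y^2 ≤ 9.

Compute the curl of F = (-28y, 28x, 0):
    (∇ × F)_x = ∂F_z/∂y - ∂F_y/∂z = 0,
    (∇ × F)_y = ∂F_x/∂z - ∂F_z/∂x = 0,
    (∇ × F)_z = ∂F_y/∂x - ∂F_x/∂y = 56.

On z = 1, (curl F)_z = 56.

Convert to polar (x = r cos θ, y = r sin θ, dA = r dr dθ); the integrand becomes 56, so

    ∬_D (curl F)_z dA = ∫_0^{2π} ∫_0^{3} (56) · r dr dθ.

Inner (r from 0 to 3): 252.
Outer (θ from 0 to 2π): 504π.

Therefore ∮_C F · dr = 504π.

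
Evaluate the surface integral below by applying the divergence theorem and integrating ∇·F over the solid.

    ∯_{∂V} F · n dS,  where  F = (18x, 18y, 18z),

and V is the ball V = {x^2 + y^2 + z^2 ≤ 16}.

By the divergence theorem,

    ∯_{∂V} F · n dS = ∭_V (∇ · F) dV.

Compute the divergence:
    ∇ · F = ∂F_x/∂x + ∂F_y/∂y + ∂F_z/∂z = 18 + 18 + 18 = 54.

In spherical coordinates, x = ρ sin(φ) cos(θ), y = ρ sin(φ) sin(θ), z = ρ cos(φ), dV = ρ^2 sin(φ) dρ dφ dθ, with 0 ≤ ρ ≤ 4, 0 ≤ φ ≤ π, 0 ≤ θ ≤ 2π.

The integrand, after substitution and multiplying by the volume element, becomes (54) · ρ^2 sin(φ), so

    ∭_V (∇·F) dV = ∫_0^{2π} ∫_0^{π} ∫_0^{4} (54) · ρ^2 sin(φ) dρ dφ dθ.

Inner (ρ from 0 to 4): 1152sin(φ).
Middle (φ from 0 to π): 2304.
Outer (θ from 0 to 2π): 4608π.

Therefore ∯_{∂V} F · n dS = 4608π.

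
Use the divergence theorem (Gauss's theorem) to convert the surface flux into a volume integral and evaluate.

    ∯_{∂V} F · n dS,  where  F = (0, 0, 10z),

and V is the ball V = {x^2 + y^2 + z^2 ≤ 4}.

By the divergence theorem,

    ∯_{∂V} F · n dS = ∭_V (∇ · F) dV.

Compute the divergence:
    ∇ · F = ∂F_x/∂x + ∂F_y/∂y + ∂F_z/∂z = 0 + 0 + 10 = 10.

In spherical coordinates, x = ρ sin(φ) cos(θ), y = ρ sin(φ) sin(θ), z = ρ cos(φ), dV = ρ^2 sin(φ) dρ dφ dθ, with 0 ≤ ρ ≤ 2, 0 ≤ φ ≤ π, 0 ≤ θ ≤ 2π.

The integrand, after substitution and multiplying by the volume element, becomes (10) · ρ^2 sin(φ), so

    ∭_V (∇·F) dV = ∫_0^{2π} ∫_0^{π} ∫_0^{2} (10) · ρ^2 sin(φ) dρ dφ dθ.

Inner (ρ from 0 to 2): 80sin(φ)/3.
Middle (φ from 0 to π): 160/3.
Outer (θ from 0 to 2π): 320π/3.

Therefore ∯_{∂V} F · n dS = 320π/3.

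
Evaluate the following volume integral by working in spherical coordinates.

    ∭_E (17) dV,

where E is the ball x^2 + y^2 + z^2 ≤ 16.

In spherical coordinates, x = ρ sin(φ) cos(θ), y = ρ sin(φ) sin(θ), z = ρ cos(φ), and dV = ρ^2 sin(φ) dρ dφ dθ.

The integrand becomes 17, so

    ∭_E (17) dV = ∫_{0}^{2π} ∫_{0}^{π} ∫_{0}^{4} (17) · ρ^2 sin(φ) dρ dφ dθ.

Inner (ρ): 1088sin(φ)/3.
Middle (φ): 2176/3.
Outer (θ): 4352π/3.

Therefore the triple integral equals 4352π/3.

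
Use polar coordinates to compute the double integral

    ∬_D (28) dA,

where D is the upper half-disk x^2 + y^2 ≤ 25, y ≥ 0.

The region D is 0 ≤ r ≤ 5, 0 ≤ θ ≤ π in polar coordinates, where x = r cos(θ), y = r sin(θ), and dA = r dr dθ.

Under the substitution, the integrand becomes 28, so

    ∬_D (28) dA = ∫_{0}^{π} ∫_{0}^{5} (28) · r dr dθ.

Inner integral (in r): ∫_{0}^{5} (28) · r dr = 350.

Outer integral (in θ): ∫_{0}^{π} (350) dθ = 350π.

Therefore ∬_D (28) dA = 350π.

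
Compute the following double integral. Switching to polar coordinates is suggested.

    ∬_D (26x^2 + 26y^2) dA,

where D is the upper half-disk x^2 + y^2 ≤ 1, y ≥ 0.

The region D is 0 ≤ r ≤ 1, 0 ≤ θ ≤ π in polar coordinates, where x = r cos(θ), y = r sin(θ), and dA = r dr dθ.

Under the substitution, the integrand becomes 26r^2, so

    ∬_D (26x^2 + 26y^2) dA = ∫_{0}^{π} ∫_{0}^{1} (26r^2) · r dr dθ.

Inner integral (in r): ∫_{0}^{1} (26r^2) · r dr = 13/2.

Outer integral (in θ): ∫_{0}^{π} (13/2) dθ = 13π/2.

Therefore ∬_D (26x^2 + 26y^2) dA = 13π/2.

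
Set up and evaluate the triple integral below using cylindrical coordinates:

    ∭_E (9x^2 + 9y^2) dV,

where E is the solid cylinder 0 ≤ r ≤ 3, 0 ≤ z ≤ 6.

In cylindrical coordinates, x = r cos(θ), y = r sin(θ), z = z, and dV = r dr dθ dz.

The integrand becomes 9r^2, so

    ∭_E (9x^2 + 9y^2) dV = ∫_{0}^{2π} ∫_{0}^{3} ∫_{0}^{6} (9r^2) · r dz dr dθ.

Inner (z): 54r^3.
Middle (r from 0 to 3): 2187/2.
Outer (θ): 2187π.

Therefore the triple integral equals 2187π.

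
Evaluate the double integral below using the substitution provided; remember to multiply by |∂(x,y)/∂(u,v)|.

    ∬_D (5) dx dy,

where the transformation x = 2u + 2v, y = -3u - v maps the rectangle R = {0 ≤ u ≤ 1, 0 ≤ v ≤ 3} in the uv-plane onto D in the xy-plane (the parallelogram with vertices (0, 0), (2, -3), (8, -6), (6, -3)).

Compute the Jacobian determinant of (x, y) with respect to (u, v):

    ∂(x,y)/∂(u,v) = | 2  2 | = (2)(-1) - (2)(-3) = 4.
                   | -3  -1 |

Its absolute value is |J| = 4 (the area scaling factor).

Substituting x = 2u + 2v, y = -3u - v into the integrand,

    5 → 5,

so the integral becomes

    ∬_R (5) · |J| du dv = ∫_0^1 ∫_0^3 (20) dv du.

Inner (v): 60.
Outer (u): 60.

Therefore ∬_D (5) dx dy = 60.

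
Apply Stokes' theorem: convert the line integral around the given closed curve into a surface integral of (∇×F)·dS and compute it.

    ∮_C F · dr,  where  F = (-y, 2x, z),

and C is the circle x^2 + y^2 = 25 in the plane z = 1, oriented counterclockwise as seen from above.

Let S be the flat disk x^2 + y^2 ≤ 25 in the plane z = 1, with upward unit normal n̂ = ẑ. By Stokes' theorem,

    ∮_C F · dr = ∬_S (∇ × F) · n̂ dS = ∬_D (curl F)_z dA,

where D is the disk x^2 + y^2 ≤ 25.

Compute the curl of F = (-y, 2x, z):
    (∇ × F)_x = ∂F_z/∂y - ∂F_y/∂z = 0,
    (∇ × F)_y = ∂F_x/∂z - ∂F_z/∂x = 0,
    (∇ × F)_z = ∂F_y/∂x - ∂F_x/∂y = 3.

On z = 1, (curl F)_z = 3.

Convert to polar (x = r cos θ, y = r sin θ, dA = r dr dθ); the integrand becomes 3, so

    ∬_D (curl F)_z dA = ∫_0^{2π} ∫_0^{5} (3) · r dr dθ.

Inner (r from 0 to 5): 75/2.
Outer (θ from 0 to 2π): 75π.

Therefore ∮_C F · dr = 75π.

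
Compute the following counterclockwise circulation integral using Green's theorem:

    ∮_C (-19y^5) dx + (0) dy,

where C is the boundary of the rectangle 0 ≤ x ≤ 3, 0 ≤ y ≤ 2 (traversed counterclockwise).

Green's theorem converts the closed line integral into a double integral over the enclosed region D:

    ∮_C P dx + Q dy = ∬_D (∂Q/∂x - ∂P/∂y) dA.

Here P = -19y^5, Q = 0, so

    ∂Q/∂x = 0,    ∂P/∂y = -95y^4,
    ∂Q/∂x - ∂P/∂y = 95y^4.

D is the region 0 ≤ x ≤ 3, 0 ≤ y ≤ 2. Evaluating the double integral:

    ∬_D (95y^4) dA = ∫_0^{3} ∫_0^{2} (95y^4) dy dx.

Inner (y from 0 to 2): 608.
Outer (x from 0 to 3): 1824.

Therefore ∮_C P dx + Q dy = 1824.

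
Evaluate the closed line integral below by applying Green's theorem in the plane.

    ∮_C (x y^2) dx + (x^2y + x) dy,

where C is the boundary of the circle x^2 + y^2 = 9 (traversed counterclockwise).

Green's theorem converts the closed line integral into a double integral over the enclosed region D:

    ∮_C P dx + Q dy = ∬_D (∂Q/∂x - ∂P/∂y) dA.

Here P = x y^2, Q = x^2y + x, so

    ∂Q/∂x = 2x y + 1,    ∂P/∂y = 2x y,
    ∂Q/∂x - ∂P/∂y = 1.

D is the region x^2 + y^2 ≤ 9. Evaluating the double integral:

In polar coordinates (x = r cos θ, y = r sin θ, dA = r dr dθ) the integrand becomes 1, so

    ∬_D (1) dA = ∫_0^{2π} ∫_0^{3} (1) · r dr dθ.

Inner (r from 0 to 3): 9/2.
Outer (θ from 0 to 2π): 9π.

Therefore ∮_C P dx + Q dy = 9π.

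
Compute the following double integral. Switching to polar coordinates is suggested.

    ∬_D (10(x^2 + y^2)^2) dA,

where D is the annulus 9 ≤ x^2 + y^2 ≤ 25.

The region D is 3 ≤ r ≤ 5, 0 ≤ θ ≤ 2π in polar coordinates, where x = r cos(θ), y = r sin(θ), and dA = r dr dθ.

Under the substitution, the integrand becomes 10r^4, so

    ∬_D (10(x^2 + y^2)^2) dA = ∫_{0}^{2π} ∫_{3}^{5} (10r^4) · r dr dθ.

Inner integral (in r): ∫_{3}^{5} (10r^4) · r dr = 74480/3.

Outer integral (in θ): ∫_{0}^{2π} (74480/3) dθ = 148960π/3.

Therefore ∬_D (10(x^2 + y^2)^2) dA = 148960π/3.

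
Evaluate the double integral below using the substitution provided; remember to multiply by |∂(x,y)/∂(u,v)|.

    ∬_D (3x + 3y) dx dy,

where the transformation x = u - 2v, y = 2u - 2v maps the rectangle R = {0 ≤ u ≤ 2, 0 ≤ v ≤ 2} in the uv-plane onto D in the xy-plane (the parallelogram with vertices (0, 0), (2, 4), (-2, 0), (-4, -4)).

Compute the Jacobian determinant of (x, y) with respect to (u, v):

    ∂(x,y)/∂(u,v) = | 1  -2 | = (1)(-2) - (-2)(2) = 2.
                   | 2  -2 |

Its absolute value is |J| = 2 (the area scaling factor).

Substituting x = u - 2v, y = 2u - 2v into the integrand,

    3x + 3y → 9u - 12v,

so the integral becomes

    ∬_R (9u - 12v) · |J| du dv = ∫_0^2 ∫_0^2 (18u - 24v) dv du.

Inner (v): 36u - 48.
Outer (u): -24.

Therefore ∬_D (3x + 3y) dx dy = -24.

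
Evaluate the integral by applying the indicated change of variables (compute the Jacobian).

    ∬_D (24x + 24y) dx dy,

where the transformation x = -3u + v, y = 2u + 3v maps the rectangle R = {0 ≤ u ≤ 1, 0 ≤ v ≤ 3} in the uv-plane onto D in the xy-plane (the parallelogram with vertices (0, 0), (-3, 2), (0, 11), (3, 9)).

Compute the Jacobian determinant of (x, y) with respect to (u, v):

    ∂(x,y)/∂(u,v) = | -3  1 | = (-3)(3) - (1)(2) = -11.
                   | 2  3 |

Its absolute value is |J| = 11 (the area scaling factor).

Substituting x = -3u + v, y = 2u + 3v into the integrand,

    24x + 24y → -24u + 96v,

so the integral becomes

    ∬_R (-24u + 96v) · |J| du dv = ∫_0^1 ∫_0^3 (-264u + 1056v) dv du.

Inner (v): 4752 - 792u.
Outer (u): 4356.

Therefore ∬_D (24x + 24y) dx dy = 4356.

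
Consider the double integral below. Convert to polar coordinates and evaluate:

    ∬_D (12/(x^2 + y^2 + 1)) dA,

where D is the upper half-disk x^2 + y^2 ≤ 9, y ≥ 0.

The region D is 0 ≤ r ≤ 3, 0 ≤ θ ≤ π in polar coordinates, where x = r cos(θ), y = r sin(θ), and dA = r dr dθ.

Under the substitution, the integrand becomes 12/(r^2 + 1), so

    ∬_D (12/(x^2 + y^2 + 1)) dA = ∫_{0}^{π} ∫_{0}^{3} (12/(r^2 + 1)) · r dr dθ.

Inner integral (in r): ∫_{0}^{3} (12/(r^2 + 1)) · r dr = log(1000000).

Outer integral (in θ): ∫_{0}^{π} (log(1000000)) dθ = log(1000000^π).

Therefore ∬_D (12/(x^2 + y^2 + 1)) dA = log(1000000^π).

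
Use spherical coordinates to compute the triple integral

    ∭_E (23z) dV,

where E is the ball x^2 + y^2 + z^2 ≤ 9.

In spherical coordinates, x = ρ sin(φ) cos(θ), y = ρ sin(φ) sin(θ), z = ρ cos(φ), and dV = ρ^2 sin(φ) dρ dφ dθ.

The integrand becomes 23ρ cos(φ), so

    ∭_E (23z) dV = ∫_{0}^{2π} ∫_{0}^{π} ∫_{0}^{3} (23ρ cos(φ)) · ρ^2 sin(φ) dρ dφ dθ.

Inner (ρ): 1863sin(2φ)/8.
Middle (φ): 0.
Outer (θ): 0.

Therefore the triple integral equals 0.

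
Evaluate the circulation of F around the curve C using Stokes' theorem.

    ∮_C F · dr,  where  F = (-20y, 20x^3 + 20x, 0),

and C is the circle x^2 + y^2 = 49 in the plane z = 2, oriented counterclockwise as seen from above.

Let S be the flat disk x^2 + y^2 ≤ 49 in the plane z = 2, with upward unit normal n̂ = ẑ. By Stokes' theorem,

    ∮_C F · dr = ∬_S (∇ × F) · n̂ dS = ∬_D (curl F)_z dA,

where D is the disk x^2 + y^2 ≤ 49.

Compute the curl of F = (-20y, 20x^3 + 20x, 0):
    (∇ × F)_x = ∂F_z/∂y - ∂F_y/∂z = 0,
    (∇ × F)_y = ∂F_x/∂z - ∂F_z/∂x = 0,
    (∇ × F)_z = ∂F_y/∂x - ∂F_x/∂y = 60x^2 + 40.

On z = 2, (curl F)_z = 60x^2 + 40.

Convert to polar (x = r cos θ, y = r sin θ, dA = r dr dθ); the integrand becomes 60r^2cos(θ)^2 + 40, so

    ∬_D (curl F)_z dA = ∫_0^{2π} ∫_0^{7} (60r^2cos(θ)^2 + 40) · r dr dθ.

Inner (r from 0 to 7): 36015cos(θ)^2 + 980.
Outer (θ from 0 to 2π): 37975π.

Therefore ∮_C F · dr = 37975π.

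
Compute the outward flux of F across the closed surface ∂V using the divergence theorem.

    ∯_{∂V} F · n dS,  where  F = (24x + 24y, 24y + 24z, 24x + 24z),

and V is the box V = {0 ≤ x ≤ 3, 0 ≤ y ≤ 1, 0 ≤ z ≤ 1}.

By the divergence theorem,

    ∯_{∂V} F · n dS = ∭_V (∇ · F) dV.

Compute the divergence:
    ∇ · F = ∂F_x/∂x + ∂F_y/∂y + ∂F_z/∂z = 24 + 24 + 24 = 72.

V is a rectangular box, so dV = dx dy dz with 0 ≤ x ≤ 3, 0 ≤ y ≤ 1, 0 ≤ z ≤ 1.

Integrate (72) over V as an iterated integral:

    ∭_V (∇·F) dV = ∫_0^{3} ∫_0^{1} ∫_0^{1} (72) dz dy dx.

Inner (z from 0 to 1): 72.
Middle (y from 0 to 1): 72.
Outer (x from 0 to 3): 216.

Therefore ∯_{∂V} F · n dS = 216.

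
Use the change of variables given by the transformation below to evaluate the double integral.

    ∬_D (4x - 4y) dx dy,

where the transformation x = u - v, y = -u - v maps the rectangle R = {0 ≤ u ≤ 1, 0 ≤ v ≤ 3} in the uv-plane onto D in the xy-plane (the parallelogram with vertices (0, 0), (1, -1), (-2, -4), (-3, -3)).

Compute the Jacobian determinant of (x, y) with respect to (u, v):

    ∂(x,y)/∂(u,v) = | 1  -1 | = (1)(-1) - (-1)(-1) = -2.
                   | -1  -1 |

Its absolute value is |J| = 2 (the area scaling factor).

Substituting x = u - v, y = -u - v into the integrand,

    4x - 4y → 8u,

so the integral becomes

    ∬_R (8u) · |J| du dv = ∫_0^1 ∫_0^3 (16u) dv du.

Inner (v): 48u.
Outer (u): 24.

Therefore ∬_D (4x - 4y) dx dy = 24.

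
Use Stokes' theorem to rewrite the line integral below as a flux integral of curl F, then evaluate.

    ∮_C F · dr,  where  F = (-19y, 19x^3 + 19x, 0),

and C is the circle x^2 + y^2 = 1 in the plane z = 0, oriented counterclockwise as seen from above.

Let S be the flat disk x^2 + y^2 ≤ 1 in the plane z = 0, with upward unit normal n̂ = ẑ. By Stokes' theorem,

    ∮_C F · dr = ∬_S (∇ × F) · n̂ dS = ∬_D (curl F)_z dA,

where D is the disk x^2 + y^2 ≤ 1.

Compute the curl of F = (-19y, 19x^3 + 19x, 0):
    (∇ × F)_x = ∂F_z/∂y - ∂F_y/∂z = 0,
    (∇ × F)_y = ∂F_x/∂z - ∂F_z/∂x = 0,
    (∇ × F)_z = ∂F_y/∂x - ∂F_x/∂y = 57x^2 + 38.

On z = 0, (curl F)_z = 57x^2 + 38.

Convert to polar (x = r cos θ, y = r sin θ, dA = r dr dθ); the integrand becomes 57r^2cos(θ)^2 + 38, so

    ∬_D (curl F)_z dA = ∫_0^{2π} ∫_0^{1} (57r^2cos(θ)^2 + 38) · r dr dθ.

Inner (r from 0 to 1): 57cos(θ)^2/4 + 19.
Outer (θ from 0 to 2π): 209π/4.

Therefore ∮_C F · dr = 209π/4.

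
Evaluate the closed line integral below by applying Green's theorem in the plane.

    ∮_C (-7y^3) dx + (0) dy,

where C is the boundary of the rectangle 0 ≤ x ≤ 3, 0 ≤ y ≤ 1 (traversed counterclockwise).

Green's theorem converts the closed line integral into a double integral over the enclosed region D:

    ∮_C P dx + Q dy = ∬_D (∂Q/∂x - ∂P/∂y) dA.

Here P = -7y^3, Q = 0, so

    ∂Q/∂x = 0,    ∂P/∂y = -21y^2,
    ∂Q/∂x - ∂P/∂y = 21y^2.

D is the region 0 ≤ x ≤ 3, 0 ≤ y ≤ 1. Evaluating the double integral:

    ∬_D (21y^2) dA = ∫_0^{3} ∫_0^{1} (21y^2) dy dx.

Inner (y from 0 to 1): 7.
Outer (x from 0 to 3): 21.

Therefore ∮_C P dx + Q dy = 21.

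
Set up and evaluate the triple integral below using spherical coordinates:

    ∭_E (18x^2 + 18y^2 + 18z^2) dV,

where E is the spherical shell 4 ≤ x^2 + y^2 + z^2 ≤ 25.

In spherical coordinates, x = ρ sin(φ) cos(θ), y = ρ sin(φ) sin(θ), z = ρ cos(φ), and dV = ρ^2 sin(φ) dρ dφ dθ.

The integrand becomes 18ρ^2, so

    ∭_E (18x^2 + 18y^2 + 18z^2) dV = ∫_{0}^{2π} ∫_{0}^{π} ∫_{2}^{5} (18ρ^2) · ρ^2 sin(φ) dρ dφ dθ.

Inner (ρ): 55674sin(φ)/5.
Middle (φ): 111348/5.
Outer (θ): 222696π/5.

Therefore the triple integral equals 222696π/5.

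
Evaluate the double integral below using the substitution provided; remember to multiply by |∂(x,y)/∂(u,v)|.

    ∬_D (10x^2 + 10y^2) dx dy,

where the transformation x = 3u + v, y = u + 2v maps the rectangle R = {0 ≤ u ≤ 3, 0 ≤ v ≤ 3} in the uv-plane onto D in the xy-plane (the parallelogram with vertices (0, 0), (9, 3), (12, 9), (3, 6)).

Compute the Jacobian determinant of (x, y) with respect to (u, v):

    ∂(x,y)/∂(u,v) = | 3  1 | = (3)(2) - (1)(1) = 5.
                   | 1  2 |

Its absolute value is |J| = 5 (the area scaling factor).

Substituting x = 3u + v, y = u + 2v into the integrand,

    10x^2 + 10y^2 → 100u^2 + 100u v + 50v^2,

so the integral becomes

    ∬_R (100u^2 + 100u v + 50v^2) · |J| du dv = ∫_0^3 ∫_0^3 (500u^2 + 500u v + 250v^2) dv du.

Inner (v): 1500u^2 + 2250u + 2250.
Outer (u): 30375.

Therefore ∬_D (10x^2 + 10y^2) dx dy = 30375.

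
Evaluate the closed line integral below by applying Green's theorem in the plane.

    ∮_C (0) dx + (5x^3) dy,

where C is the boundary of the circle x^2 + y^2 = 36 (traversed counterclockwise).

Green's theorem converts the closed line integral into a double integral over the enclosed region D:

    ∮_C P dx + Q dy = ∬_D (∂Q/∂x - ∂P/∂y) dA.

Here P = 0, Q = 5x^3, so

    ∂Q/∂x = 15x^2,    ∂P/∂y = 0,
    ∂Q/∂x - ∂P/∂y = 15x^2.

D is the region x^2 + y^2 ≤ 36. Evaluating the double integral:

In polar coordinates (x = r cos θ, y = r sin θ, dA = r dr dθ) the integrand becomes 15r^2cos(θ)^2, so

    ∬_D (15x^2) dA = ∫_0^{2π} ∫_0^{6} (15r^2cos(θ)^2) · r dr dθ.

Inner (r from 0 to 6): 4860cos(θ)^2.
Outer (θ from 0 to 2π): 4860π.

Therefore ∮_C P dx + Q dy = 4860π.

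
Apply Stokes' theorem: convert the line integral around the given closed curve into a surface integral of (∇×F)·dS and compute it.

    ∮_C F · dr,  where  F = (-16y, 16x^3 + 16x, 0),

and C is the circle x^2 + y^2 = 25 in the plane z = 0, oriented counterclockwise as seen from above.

Let S be the flat disk x^2 + y^2 ≤ 25 in the plane z = 0, with upward unit normal n̂ = ẑ. By Stokes' theorem,

    ∮_C F · dr = ∬_S (∇ × F) · n̂ dS = ∬_D (curl F)_z dA,

where D is the disk x^2 + y^2 ≤ 25.

Compute the curl of F = (-16y, 16x^3 + 16x, 0):
    (∇ × F)_x = ∂F_z/∂y - ∂F_y/∂z = 0,
    (∇ × F)_y = ∂F_x/∂z - ∂F_z/∂x = 0,
    (∇ × F)_z = ∂F_y/∂x - ∂F_x/∂y = 48x^2 + 32.

On z = 0, (curl F)_z = 48x^2 + 32.

Convert to polar (x = r cos θ, y = r sin θ, dA = r dr dθ); the integrand becomes 48r^2cos(θ)^2 + 32, so

    ∬_D (curl F)_z dA = ∫_0^{2π} ∫_0^{5} (48r^2cos(θ)^2 + 32) · r dr dθ.

Inner (r from 0 to 5): 7500cos(θ)^2 + 400.
Outer (θ from 0 to 2π): 8300π.

Therefore ∮_C F · dr = 8300π.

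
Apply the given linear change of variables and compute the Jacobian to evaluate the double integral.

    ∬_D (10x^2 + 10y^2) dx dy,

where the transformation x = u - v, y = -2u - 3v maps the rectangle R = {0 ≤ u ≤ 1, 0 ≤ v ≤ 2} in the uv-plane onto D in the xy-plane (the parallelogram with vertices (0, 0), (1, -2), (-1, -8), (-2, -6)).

Compute the Jacobian determinant of (x, y) with respect to (u, v):

    ∂(x,y)/∂(u,v) = | 1  -1 | = (1)(-3) - (-1)(-2) = -5.
                   | -2  -3 |

Its absolute value is |J| = 5 (the area scaling factor).

Substituting x = u - v, y = -2u - 3v into the integrand,

    10x^2 + 10y^2 → 50u^2 + 100u v + 100v^2,

so the integral becomes

    ∬_R (50u^2 + 100u v + 100v^2) · |J| du dv = ∫_0^1 ∫_0^2 (250u^2 + 500u v + 500v^2) dv du.

Inner (v): 500u^2 + 1000u + 4000/3.
Outer (u): 2000.

Therefore ∬_D (10x^2 + 10y^2) dx dy = 2000.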